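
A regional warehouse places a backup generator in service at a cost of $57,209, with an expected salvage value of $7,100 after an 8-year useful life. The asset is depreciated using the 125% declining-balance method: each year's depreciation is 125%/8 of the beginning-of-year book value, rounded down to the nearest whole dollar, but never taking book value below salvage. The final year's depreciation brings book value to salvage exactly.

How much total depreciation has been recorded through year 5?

Depreciable base = $57,209 − $7,100 = $50,109.
Year 1: ⌊$57,209 × 125%/8⌋ = $8,938. Book value $48,271.
Year 2: ⌊$48,271 × 125%/8⌋ = $7,542. Book value $40,729.
Year 3: ⌊$40,729 × 125%/8⌋ = $6,363. Book value $34,366.
Year 4: ⌊$34,366 × 125%/8⌋ = $5,369. Book value $28,997.
Year 5: ⌊$28,997 × 125%/8⌋ = $4,530. Book value $24,467.
Accumulated through year 5 = $57,209 − $24,467 = $32,742.

$32,742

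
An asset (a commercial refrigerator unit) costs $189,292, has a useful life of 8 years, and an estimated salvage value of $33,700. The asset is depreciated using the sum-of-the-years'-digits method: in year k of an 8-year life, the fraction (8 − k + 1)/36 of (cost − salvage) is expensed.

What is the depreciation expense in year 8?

$4,322

Depreciable base = $189,292 − $33,700 = $155,592.
Sum of the years' digits = 8+7+6+5+4+3+2+1 = 36.
Year 1: $155,592 × 8/36 = $34,576. Book value $154,716.
Year 2: $155,592 × 7/36 = $30,254. Book value $124,462.
Year 3: $155,592 × 6/36 = $25,932. Book value $98,530.
Year 4: $155,592 × 5/36 = $21,610. Book value $76,920.
Year 5: $155,592 × 4/36 = $17,288. Book value $59,632.
Year 6: $155,592 × 3/36 = $12,966. Book value $46,666.
Year 7: $155,592 × 2/36 = $8,644. Book value $38,022.
Year 8: $155,592 × 1/36 = $4,322. Book value $33,700.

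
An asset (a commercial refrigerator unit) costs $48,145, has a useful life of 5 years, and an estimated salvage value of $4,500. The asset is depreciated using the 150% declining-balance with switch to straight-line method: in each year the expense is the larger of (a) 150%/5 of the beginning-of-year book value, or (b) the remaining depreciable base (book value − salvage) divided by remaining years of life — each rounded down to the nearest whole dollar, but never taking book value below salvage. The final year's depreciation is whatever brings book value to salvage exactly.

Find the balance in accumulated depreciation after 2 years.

Depreciable base = $48,145 − $4,500 = $43,645.
Year 1: DB = ⌊$48,145 × 150%/5⌋ = $14,443; SL = ⌊$43,645/5⌋ = $8,729 → take DB $14,443. Book value $33,702.
Year 2: DB = ⌊$33,702 × 150%/5⌋ = $10,110; SL = ⌊$29,202/4⌋ = $7,300 → take DB $10,110. Book value $23,592.
Accumulated through year 2 = $48,145 − $23,592 = $24,553.

$24,553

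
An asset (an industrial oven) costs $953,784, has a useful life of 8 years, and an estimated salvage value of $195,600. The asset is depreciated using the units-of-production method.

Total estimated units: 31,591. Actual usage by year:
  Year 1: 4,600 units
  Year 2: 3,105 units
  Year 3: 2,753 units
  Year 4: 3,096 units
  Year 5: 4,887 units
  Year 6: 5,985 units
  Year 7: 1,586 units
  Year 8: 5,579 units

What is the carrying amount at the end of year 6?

$367,560

Depreciable base = $953,784 − $195,600 = $758,184.
Rate = $758,184 / 31,591 units = $24 per unit.
Year 1: 4,600 × $24 = $110,400. Book value $843,384.
Year 2: 3,105 × $24 = $74,520. Book value $768,864.
Year 3: 2,753 × $24 = $66,072. Book value $702,792.
Year 4: 3,096 × $24 = $74,304. Book value $628,488.
Year 5: 4,887 × $24 = $117,288. Book value $511,200.
Year 6: 5,985 × $24 = $143,640. Book value $367,560.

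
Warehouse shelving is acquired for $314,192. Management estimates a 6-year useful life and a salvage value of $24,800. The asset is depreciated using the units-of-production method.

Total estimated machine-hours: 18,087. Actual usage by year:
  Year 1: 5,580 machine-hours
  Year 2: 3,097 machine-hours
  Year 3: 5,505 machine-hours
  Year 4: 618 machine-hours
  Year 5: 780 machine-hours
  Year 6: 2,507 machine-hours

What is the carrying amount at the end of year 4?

$77,392

Depreciable base = $314,192 − $24,800 = $289,392.
Rate = $289,392 / 18,087 machine-hours = $16 per machine-hour.
Year 1: 5,580 × $16 = $89,280. Book value $224,912.
Year 2: 3,097 × $16 = $49,552. Book value $175,360.
Year 3: 5,505 × $16 = $88,080. Book value $87,280.
Year 4: 618 × $16 = $9,888. Book value $77,392.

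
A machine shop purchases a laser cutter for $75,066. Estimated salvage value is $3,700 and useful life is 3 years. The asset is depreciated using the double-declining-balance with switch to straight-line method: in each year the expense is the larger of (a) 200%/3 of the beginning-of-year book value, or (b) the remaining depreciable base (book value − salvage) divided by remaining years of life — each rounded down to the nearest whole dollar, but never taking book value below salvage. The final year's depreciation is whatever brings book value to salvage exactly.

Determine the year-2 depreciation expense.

$16,681

Depreciable base = $75,066 − $3,700 = $71,366.
Year 1: DB = ⌊$75,066 × 200%/3⌋ = $50,044; SL = ⌊$71,366/3⌋ = $23,788 → take DB $50,044. Book value $25,022.
Year 2: DB = ⌊$25,022 × 200%/3⌋ = $16,681; SL = ⌊$21,322/2⌋ = $10,661 → take DB $16,681. Book value $8,341.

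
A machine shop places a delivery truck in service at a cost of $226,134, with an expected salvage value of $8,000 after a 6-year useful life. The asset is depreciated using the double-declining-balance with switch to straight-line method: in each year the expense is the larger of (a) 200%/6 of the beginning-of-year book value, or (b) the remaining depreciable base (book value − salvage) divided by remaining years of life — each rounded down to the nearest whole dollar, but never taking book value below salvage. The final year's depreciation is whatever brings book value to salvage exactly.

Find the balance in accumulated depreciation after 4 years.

Depreciable base = $226,134 − $8,000 = $218,134.
Year 1: DB = ⌊$226,134 × 200%/6⌋ = $75,378; SL = ⌊$218,134/6⌋ = $36,355 → take DB $75,378. Book value $150,756.
Year 2: DB = ⌊$150,756 × 200%/6⌋ = $50,252; SL = ⌊$142,756/5⌋ = $28,551 → take DB $50,252. Book value $100,504.
Year 3: DB = ⌊$100,504 × 200%/6⌋ = $33,501; SL = ⌊$92,504/4⌋ = $23,126 → take DB $33,501. Book value $67,003.
Year 4: DB = ⌊$67,003 × 200%/6⌋ = $22,334; SL = ⌊$59,003/3⌋ = $19,667 → take DB $22,334. Book value $44,669.
Accumulated through year 4 = $226,134 − $44,669 = $181,465.

$181,465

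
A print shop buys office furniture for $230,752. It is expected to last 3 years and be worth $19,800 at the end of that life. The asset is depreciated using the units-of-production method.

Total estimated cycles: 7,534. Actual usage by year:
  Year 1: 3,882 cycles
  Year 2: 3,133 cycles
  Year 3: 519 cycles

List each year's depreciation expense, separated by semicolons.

$108,696; $87,724; $14,532

Depreciable base = $230,752 − $19,800 = $210,952.
Rate = $210,952 / 7,534 cycles = $28 per cycle.
Year 1: 3,882 × $28 = $108,696. Book value $122,056.
Year 2: 3,133 × $28 = $87,724. Book value $34,332.
Year 3: 519 × $28 = $14,532. Book value $19,800.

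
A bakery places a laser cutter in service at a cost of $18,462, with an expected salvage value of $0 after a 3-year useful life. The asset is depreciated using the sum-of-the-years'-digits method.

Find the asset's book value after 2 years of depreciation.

Depreciable base = $18,462 − $0 = $18,462.
Sum of the years' digits = 3+2+1 = 6.
Year 1: $18,462 × 3/6 = $9,231. Book value $9,231.
Year 2: $18,462 × 2/6 = $6,154. Book value $3,077.

$3,077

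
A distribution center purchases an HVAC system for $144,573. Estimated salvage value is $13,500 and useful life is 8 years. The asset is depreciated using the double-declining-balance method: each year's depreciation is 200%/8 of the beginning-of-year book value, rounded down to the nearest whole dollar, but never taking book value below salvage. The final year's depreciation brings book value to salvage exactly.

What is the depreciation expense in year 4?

$15,248

Depreciable base = $144,573 − $13,500 = $131,073.
Year 1: ⌊$144,573 × 200%/8⌋ = $36,143. Book value $108,430.
Year 2: ⌊$108,430 × 200%/8⌋ = $27,107. Book value $81,323.
Year 3: ⌊$81,323 × 200%/8⌋ = $20,330. Book value $60,993.
Year 4: ⌊$60,993 × 200%/8⌋ = $15,248. Book value $45,745.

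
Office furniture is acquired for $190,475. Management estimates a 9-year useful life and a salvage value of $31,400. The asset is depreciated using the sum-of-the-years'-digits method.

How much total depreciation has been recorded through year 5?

$123,725

Depreciable base = $190,475 − $31,400 = $159,075.
Sum of the years' digits = 9+8+7+6+5+4+3+2+1 = 45.
Year 1: $159,075 × 9/45 = $31,815. Book value $158,660.
Year 2: $159,075 × 8/45 = $28,280. Book value $130,380.
Year 3: $159,075 × 7/45 = $24,745. Book value $105,635.
Year 4: $159,075 × 6/45 = $21,210. Book value $84,425.
Year 5: $159,075 × 5/45 = $17,675. Book value $66,750.
Accumulated through year 5 = $190,475 − $66,750 = $123,725.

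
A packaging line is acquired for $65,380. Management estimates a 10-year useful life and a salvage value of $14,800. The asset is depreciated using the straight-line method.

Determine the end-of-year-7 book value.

Depreciable base = $65,380 − $14,800 = $50,580.
Annual expense = $50,580 / 10 = $5,058.
End of year 1: book value $60,322.
End of year 2: book value $55,264.
End of year 3: book value $50,206.
End of year 4: book value $45,148.
End of year 5: book value $40,090.
End of year 6: book value $35,032.
End of year 7: book value $29,974.

$29,974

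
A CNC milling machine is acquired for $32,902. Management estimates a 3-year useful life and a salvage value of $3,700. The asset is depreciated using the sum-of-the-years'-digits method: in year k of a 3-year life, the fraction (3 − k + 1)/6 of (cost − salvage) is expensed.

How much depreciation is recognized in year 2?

$9,734

Depreciable base = $32,902 − $3,700 = $29,202.
Sum of the years' digits = 3+2+1 = 6.
Year 1: $29,202 × 3/6 = $14,601. Book value $18,301.
Year 2: $29,202 × 2/6 = $9,734. Book value $8,567.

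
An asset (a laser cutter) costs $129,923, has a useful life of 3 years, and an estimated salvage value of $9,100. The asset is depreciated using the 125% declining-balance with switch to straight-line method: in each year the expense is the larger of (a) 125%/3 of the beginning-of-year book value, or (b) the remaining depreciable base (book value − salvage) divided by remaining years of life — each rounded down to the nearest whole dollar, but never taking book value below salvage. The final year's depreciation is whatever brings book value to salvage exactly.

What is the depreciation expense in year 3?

$33,345

Depreciable base = $129,923 − $9,100 = $120,823.
Year 1: DB = ⌊$129,923 × 125%/3⌋ = $54,134; SL = ⌊$120,823/3⌋ = $40,274 → take DB $54,134. Book value $75,789.
Year 2: DB = ⌊$75,789 × 125%/3⌋ = $31,578; SL = ⌊$66,689/2⌋ = $33,344 → take SL $33,344. Book value $42,445.
Year 3 (final): $42,445 − $9,100 = $33,345. Book value $9,100.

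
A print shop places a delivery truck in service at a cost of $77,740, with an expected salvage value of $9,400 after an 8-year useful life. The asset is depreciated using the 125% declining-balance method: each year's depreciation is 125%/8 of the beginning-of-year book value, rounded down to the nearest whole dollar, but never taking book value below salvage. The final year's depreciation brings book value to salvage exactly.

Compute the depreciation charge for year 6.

Depreciable base = $77,740 − $9,400 = $68,340.
Year 1: ⌊$77,740 × 125%/8⌋ = $12,146. Book value $65,594.
Year 2: ⌊$65,594 × 125%/8⌋ = $10,249. Book value $55,345.
Year 3: ⌊$55,345 × 125%/8⌋ = $8,647. Book value $46,698.
Year 4: ⌊$46,698 × 125%/8⌋ = $7,296. Book value $39,402.
Year 5: ⌊$39,402 × 125%/8⌋ = $6,156. Book value $33,246.
Year 6: ⌊$33,246 × 125%/8⌋ = $5,194. Book value $28,052.

$5,194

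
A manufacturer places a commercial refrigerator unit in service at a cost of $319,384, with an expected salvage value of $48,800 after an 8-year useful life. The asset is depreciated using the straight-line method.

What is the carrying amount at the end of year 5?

$150,269

Depreciable base = $319,384 − $48,800 = $270,584.
Annual expense = $270,584 / 8 = $33,823.
End of year 1: book value $285,561.
End of year 2: book value $251,738.
End of year 3: book value $217,915.
End of year 4: book value $184,092.
End of year 5: book value $150,269.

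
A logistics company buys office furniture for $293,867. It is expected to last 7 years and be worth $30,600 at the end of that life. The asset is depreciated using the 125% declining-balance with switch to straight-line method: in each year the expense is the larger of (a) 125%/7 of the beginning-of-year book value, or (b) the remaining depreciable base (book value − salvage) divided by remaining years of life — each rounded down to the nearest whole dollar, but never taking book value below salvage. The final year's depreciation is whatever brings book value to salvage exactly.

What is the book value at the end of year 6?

$63,670

Depreciable base = $293,867 − $30,600 = $263,267.
Year 1: DB = ⌊$293,867 × 125%/7⌋ = $52,476; SL = ⌊$263,267/7⌋ = $37,609 → take DB $52,476. Book value $241,391.
Year 2: DB = ⌊$241,391 × 125%/7⌋ = $43,105; SL = ⌊$210,791/6⌋ = $35,131 → take DB $43,105. Book value $198,286.
Year 3: DB = ⌊$198,286 × 125%/7⌋ = $35,408; SL = ⌊$167,686/5⌋ = $33,537 → take DB $35,408. Book value $162,878.
Year 4: DB = ⌊$162,878 × 125%/7⌋ = $29,085; SL = ⌊$132,278/4⌋ = $33,069 → take SL $33,069. Book value $129,809.
Year 5: DB = ⌊$129,809 × 125%/7⌋ = $23,180; SL = ⌊$99,209/3⌋ = $33,069 → take SL $33,069. Book value $96,740.
Year 6: DB = ⌊$96,740 × 125%/7⌋ = $17,275; SL = ⌊$66,140/2⌋ = $33,070 → take SL $33,070. Book value $63,670.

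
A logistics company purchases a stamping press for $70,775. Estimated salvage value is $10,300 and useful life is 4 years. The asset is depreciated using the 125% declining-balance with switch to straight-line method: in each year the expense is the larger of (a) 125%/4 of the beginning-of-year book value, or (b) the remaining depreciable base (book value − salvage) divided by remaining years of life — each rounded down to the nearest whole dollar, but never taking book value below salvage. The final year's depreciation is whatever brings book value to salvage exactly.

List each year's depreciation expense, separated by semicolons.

Depreciable base = $70,775 − $10,300 = $60,475.
Year 1: DB = ⌊$70,775 × 125%/4⌋ = $22,117; SL = ⌊$60,475/4⌋ = $15,118 → take DB $22,117. Book value $48,658.
Year 2: DB = ⌊$48,658 × 125%/4⌋ = $15,205; SL = ⌊$38,358/3⌋ = $12,786 → take DB $15,205. Book value $33,453.
Year 3: DB = ⌊$33,453 × 125%/4⌋ = $10,454; SL = ⌊$23,153/2⌋ = $11,576 → take SL $11,576. Book value $21,877.
Year 4 (final): $21,877 − $10,300 = $11,577. Book value $10,300.

$22,117; $15,205; $11,576; $11,577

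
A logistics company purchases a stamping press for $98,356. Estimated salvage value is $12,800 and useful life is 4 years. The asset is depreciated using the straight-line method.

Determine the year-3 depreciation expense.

Depreciable base = $98,356 − $12,800 = $85,556.
Annual expense = $85,556 / 4 = $21,389.

$21,389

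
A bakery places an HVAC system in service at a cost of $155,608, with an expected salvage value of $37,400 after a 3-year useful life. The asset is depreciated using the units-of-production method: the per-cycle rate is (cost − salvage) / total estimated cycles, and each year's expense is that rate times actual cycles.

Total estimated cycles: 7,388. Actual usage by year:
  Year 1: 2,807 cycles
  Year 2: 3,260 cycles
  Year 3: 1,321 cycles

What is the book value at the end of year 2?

$58,536

Depreciable base = $155,608 − $37,400 = $118,208.
Rate = $118,208 / 7,388 cycles = $16 per cycle.
Year 1: 2,807 × $16 = $44,912. Book value $110,696.
Year 2: 3,260 × $16 = $52,160. Book value $58,536.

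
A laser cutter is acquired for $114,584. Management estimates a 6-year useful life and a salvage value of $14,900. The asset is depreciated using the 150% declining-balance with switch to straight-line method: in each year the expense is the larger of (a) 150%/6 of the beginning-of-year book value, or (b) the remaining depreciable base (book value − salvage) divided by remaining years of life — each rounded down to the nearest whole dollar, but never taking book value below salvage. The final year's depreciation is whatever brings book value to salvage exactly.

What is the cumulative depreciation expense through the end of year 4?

$78,328

Depreciable base = $114,584 − $14,900 = $99,684.
Year 1: DB = ⌊$114,584 × 150%/6⌋ = $28,646; SL = ⌊$99,684/6⌋ = $16,614 → take DB $28,646. Book value $85,938.
Year 2: DB = ⌊$85,938 × 150%/6⌋ = $21,484; SL = ⌊$71,038/5⌋ = $14,207 → take DB $21,484. Book value $64,454.
Year 3: DB = ⌊$64,454 × 150%/6⌋ = $16,113; SL = ⌊$49,554/4⌋ = $12,388 → take DB $16,113. Book value $48,341.
Year 4: DB = ⌊$48,341 × 150%/6⌋ = $12,085; SL = ⌊$33,441/3⌋ = $11,147 → take DB $12,085. Book value $36,256.
Accumulated through year 4 = $114,584 − $36,256 = $78,328.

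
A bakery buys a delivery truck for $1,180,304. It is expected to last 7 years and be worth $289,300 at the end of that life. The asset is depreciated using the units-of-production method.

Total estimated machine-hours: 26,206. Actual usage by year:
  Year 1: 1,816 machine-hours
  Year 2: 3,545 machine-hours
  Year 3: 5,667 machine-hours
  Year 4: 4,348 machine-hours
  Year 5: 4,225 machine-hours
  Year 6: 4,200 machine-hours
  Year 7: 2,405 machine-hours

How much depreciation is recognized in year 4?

$147,832

Depreciable base = $1,180,304 − $289,300 = $891,004.
Rate = $891,004 / 26,206 machine-hours = $34 per machine-hour.
Year 1: 1,816 × $34 = $61,744. Book value $1,118,560.
Year 2: 3,545 × $34 = $120,530. Book value $998,030.
Year 3: 5,667 × $34 = $192,678. Book value $805,352.
Year 4: 4,348 × $34 = $147,832. Book value $657,520.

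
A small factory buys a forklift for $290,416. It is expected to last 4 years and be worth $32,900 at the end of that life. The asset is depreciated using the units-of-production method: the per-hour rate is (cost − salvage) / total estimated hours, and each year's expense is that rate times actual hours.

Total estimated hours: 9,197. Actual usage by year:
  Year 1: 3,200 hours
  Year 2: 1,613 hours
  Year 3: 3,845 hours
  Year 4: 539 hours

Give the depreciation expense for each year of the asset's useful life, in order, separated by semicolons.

Depreciable base = $290,416 − $32,900 = $257,516.
Rate = $257,516 / 9,197 hours = $28 per hour.
Year 1: 3,200 × $28 = $89,600. Book value $200,816.
Year 2: 1,613 × $28 = $45,164. Book value $155,652.
Year 3: 3,845 × $28 = $107,660. Book value $47,992.
Year 4: 539 × $28 = $15,092. Book value $32,900.

$89,600; $45,164; $107,660; $15,092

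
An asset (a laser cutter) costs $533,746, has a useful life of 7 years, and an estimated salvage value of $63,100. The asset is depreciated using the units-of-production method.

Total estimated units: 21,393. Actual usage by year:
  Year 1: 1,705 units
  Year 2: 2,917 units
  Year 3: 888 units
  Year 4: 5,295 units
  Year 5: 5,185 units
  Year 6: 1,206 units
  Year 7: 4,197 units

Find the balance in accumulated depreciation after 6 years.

$378,312

Depreciable base = $533,746 − $63,100 = $470,646.
Rate = $470,646 / 21,393 units = $22 per unit.
Year 1: 1,705 × $22 = $37,510. Book value $496,236.
Year 2: 2,917 × $22 = $64,174. Book value $432,062.
Year 3: 888 × $22 = $19,536. Book value $412,526.
Year 4: 5,295 × $22 = $116,490. Book value $296,036.
Year 5: 5,185 × $22 = $114,070. Book value $181,966.
Year 6: 1,206 × $22 = $26,532. Book value $155,434.
Accumulated through year 6 = $533,746 − $155,434 = $378,312.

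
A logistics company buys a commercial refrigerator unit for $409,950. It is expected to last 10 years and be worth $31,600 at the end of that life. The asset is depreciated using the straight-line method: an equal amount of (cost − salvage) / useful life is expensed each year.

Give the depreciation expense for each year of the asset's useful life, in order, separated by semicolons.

$37,835; $37,835; $37,835; $37,835; $37,835; $37,835; $37,835; $37,835; $37,835; $37,835

Depreciable base = $409,950 − $31,600 = $378,350.
Annual expense = $378,350 / 10 = $37,835.
End of year 1: book value $372,115.
End of year 2: book value $334,280.
End of year 3: book value $296,445.
End of year 4: book value $258,610.
End of year 5: book value $220,775.
End of year 6: book value $182,940.
End of year 7: book value $145,105.
End of year 8: book value $107,270.
End of year 9: book value $69,435.
End of year 10: book value $31,600.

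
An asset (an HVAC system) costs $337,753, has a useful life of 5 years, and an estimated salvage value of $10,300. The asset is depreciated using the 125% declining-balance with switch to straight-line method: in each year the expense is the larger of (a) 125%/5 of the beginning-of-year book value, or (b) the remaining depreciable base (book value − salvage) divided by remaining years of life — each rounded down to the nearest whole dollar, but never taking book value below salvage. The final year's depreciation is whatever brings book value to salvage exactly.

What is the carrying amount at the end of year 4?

Depreciable base = $337,753 − $10,300 = $327,453.
Year 1: DB = ⌊$337,753 × 125%/5⌋ = $84,438; SL = ⌊$327,453/5⌋ = $65,490 → take DB $84,438. Book value $253,315.
Year 2: DB = ⌊$253,315 × 125%/5⌋ = $63,328; SL = ⌊$243,015/4⌋ = $60,753 → take DB $63,328. Book value $189,987.
Year 3: DB = ⌊$189,987 × 125%/5⌋ = $47,496; SL = ⌊$179,687/3⌋ = $59,895 → take SL $59,895. Book value $130,092.
Year 4: DB = ⌊$130,092 × 125%/5⌋ = $32,523; SL = ⌊$119,792/2⌋ = $59,896 → take SL $59,896. Book value $70,196.

$70,196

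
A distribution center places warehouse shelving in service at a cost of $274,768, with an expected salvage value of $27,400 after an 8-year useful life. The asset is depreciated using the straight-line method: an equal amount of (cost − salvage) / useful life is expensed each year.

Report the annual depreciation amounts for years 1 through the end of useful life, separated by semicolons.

Depreciable base = $274,768 − $27,400 = $247,368.
Annual expense = $247,368 / 8 = $30,921.
End of year 1: book value $243,847.
End of year 2: book value $212,926.
End of year 3: book value $182,005.
End of year 4: book value $151,084.
End of year 5: book value $120,163.
End of year 6: book value $89,242.
End of year 7: book value $58,321.
End of year 8: book value $27,400.

$30,921; $30,921; $30,921; $30,921; $30,921; $30,921; $30,921; $30,921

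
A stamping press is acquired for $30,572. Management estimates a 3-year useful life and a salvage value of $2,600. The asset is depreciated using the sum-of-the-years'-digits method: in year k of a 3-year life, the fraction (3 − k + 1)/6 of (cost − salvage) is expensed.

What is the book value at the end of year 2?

Depreciable base = $30,572 − $2,600 = $27,972.
Sum of the years' digits = 3+2+1 = 6.
Year 1: $27,972 × 3/6 = $13,986. Book value $16,586.
Year 2: $27,972 × 2/6 = $9,324. Book value $7,262.

$7,262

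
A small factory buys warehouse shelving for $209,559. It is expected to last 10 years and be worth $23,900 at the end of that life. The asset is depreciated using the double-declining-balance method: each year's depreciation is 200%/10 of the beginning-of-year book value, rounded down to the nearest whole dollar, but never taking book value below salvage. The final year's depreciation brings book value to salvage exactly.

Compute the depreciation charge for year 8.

Depreciable base = $209,559 − $23,900 = $185,659.
Year 1: ⌊$209,559 × 200%/10⌋ = $41,911. Book value $167,648.
Year 2: ⌊$167,648 × 200%/10⌋ = $33,529. Book value $134,119.
Year 3: ⌊$134,119 × 200%/10⌋ = $26,823. Book value $107,296.
Year 4: ⌊$107,296 × 200%/10⌋ = $21,459. Book value $85,837.
Year 5: ⌊$85,837 × 200%/10⌋ = $17,167. Book value $68,670.
Year 6: ⌊$68,670 × 200%/10⌋ = $13,734. Book value $54,936.
Year 7: ⌊$54,936 × 200%/10⌋ = $10,987. Book value $43,949.
Year 8: ⌊$43,949 × 200%/10⌋ = $8,789. Book value $35,160.

$8,789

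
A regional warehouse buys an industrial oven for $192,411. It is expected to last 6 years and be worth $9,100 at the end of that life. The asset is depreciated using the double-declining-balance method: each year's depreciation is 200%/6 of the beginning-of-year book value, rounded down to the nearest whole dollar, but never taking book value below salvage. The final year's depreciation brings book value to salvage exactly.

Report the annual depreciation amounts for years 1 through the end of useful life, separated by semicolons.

$64,137; $42,758; $28,505; $19,003; $12,669; $16,239

Depreciable base = $192,411 − $9,100 = $183,311.
Year 1: ⌊$192,411 × 200%/6⌋ = $64,137. Book value $128,274.
Year 2: ⌊$128,274 × 200%/6⌋ = $42,758. Book value $85,516.
Year 3: ⌊$85,516 × 200%/6⌋ = $28,505. Book value $57,011.
Year 4: ⌊$57,011 × 200%/6⌋ = $19,003. Book value $38,008.
Year 5: ⌊$38,008 × 200%/6⌋ = $12,669. Book value $25,339.
Year 6 (final): $25,339 − $9,100 = $16,239. Book value $9,100.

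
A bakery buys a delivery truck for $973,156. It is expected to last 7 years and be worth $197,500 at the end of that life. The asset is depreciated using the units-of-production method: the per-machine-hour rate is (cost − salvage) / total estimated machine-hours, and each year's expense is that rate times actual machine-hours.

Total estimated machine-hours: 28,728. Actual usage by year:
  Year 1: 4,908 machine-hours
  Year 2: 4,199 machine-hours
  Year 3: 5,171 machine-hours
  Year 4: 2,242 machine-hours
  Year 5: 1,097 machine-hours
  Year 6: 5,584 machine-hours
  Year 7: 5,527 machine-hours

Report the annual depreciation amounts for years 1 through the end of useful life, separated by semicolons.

$132,516; $113,373; $139,617; $60,534; $29,619; $150,768; $149,229

Depreciable base = $973,156 − $197,500 = $775,656.
Rate = $775,656 / 28,728 machine-hours = $27 per machine-hour.
Year 1: 4,908 × $27 = $132,516. Book value $840,640.
Year 2: 4,199 × $27 = $113,373. Book value $727,267.
Year 3: 5,171 × $27 = $139,617. Book value $587,650.
Year 4: 2,242 × $27 = $60,534. Book value $527,116.
Year 5: 1,097 × $27 = $29,619. Book value $497,497.
Year 6: 5,584 × $27 = $150,768. Book value $346,729.
Year 7: 5,527 × $27 = $149,229. Book value $197,500.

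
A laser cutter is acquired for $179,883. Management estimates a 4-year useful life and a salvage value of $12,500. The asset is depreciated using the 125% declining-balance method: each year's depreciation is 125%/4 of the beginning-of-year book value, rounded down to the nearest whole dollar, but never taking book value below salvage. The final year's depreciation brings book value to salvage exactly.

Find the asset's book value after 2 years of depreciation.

Depreciable base = $179,883 − $12,500 = $167,383.
Year 1: ⌊$179,883 × 125%/4⌋ = $56,213. Book value $123,670.
Year 2: ⌊$123,670 × 125%/4⌋ = $38,646. Book value $85,024.

$85,024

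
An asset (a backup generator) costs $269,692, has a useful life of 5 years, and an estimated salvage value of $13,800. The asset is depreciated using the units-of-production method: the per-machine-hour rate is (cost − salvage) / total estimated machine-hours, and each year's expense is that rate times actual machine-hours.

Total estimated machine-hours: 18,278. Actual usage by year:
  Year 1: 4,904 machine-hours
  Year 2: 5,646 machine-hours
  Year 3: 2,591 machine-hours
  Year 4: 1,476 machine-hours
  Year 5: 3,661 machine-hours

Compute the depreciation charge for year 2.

$79,044

Depreciable base = $269,692 − $13,800 = $255,892.
Rate = $255,892 / 18,278 machine-hours = $14 per machine-hour.
Year 1: 4,904 × $14 = $68,656. Book value $201,036.
Year 2: 5,646 × $14 = $79,044. Book value $121,992.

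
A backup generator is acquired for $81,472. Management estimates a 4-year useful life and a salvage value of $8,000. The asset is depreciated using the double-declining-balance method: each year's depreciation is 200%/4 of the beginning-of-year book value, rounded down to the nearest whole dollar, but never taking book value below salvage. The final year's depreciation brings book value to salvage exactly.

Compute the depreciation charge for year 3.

Depreciable base = $81,472 − $8,000 = $73,472.
Year 1: ⌊$81,472 × 200%/4⌋ = $40,736. Book value $40,736.
Year 2: ⌊$40,736 × 200%/4⌋ = $20,368. Book value $20,368.
Year 3: ⌊$20,368 × 200%/4⌋ = $10,184. Book value $10,184.

$10,184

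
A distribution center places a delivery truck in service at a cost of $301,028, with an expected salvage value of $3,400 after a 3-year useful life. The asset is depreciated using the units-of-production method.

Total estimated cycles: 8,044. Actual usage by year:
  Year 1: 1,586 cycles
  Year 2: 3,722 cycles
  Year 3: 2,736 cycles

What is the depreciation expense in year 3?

$101,232

Depreciable base = $301,028 − $3,400 = $297,628.
Rate = $297,628 / 8,044 cycles = $37 per cycle.
Year 1: 1,586 × $37 = $58,682. Book value $242,346.
Year 2: 3,722 × $37 = $137,714. Book value $104,632.
Year 3: 2,736 × $37 = $101,232. Book value $3,400.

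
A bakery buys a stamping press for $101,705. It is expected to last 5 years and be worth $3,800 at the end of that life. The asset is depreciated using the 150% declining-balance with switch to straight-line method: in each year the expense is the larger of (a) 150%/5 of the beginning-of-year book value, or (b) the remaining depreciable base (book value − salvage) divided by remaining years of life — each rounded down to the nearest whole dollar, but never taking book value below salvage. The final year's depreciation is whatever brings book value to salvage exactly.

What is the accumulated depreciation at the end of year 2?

$51,869

Depreciable base = $101,705 − $3,800 = $97,905.
Year 1: DB = ⌊$101,705 × 150%/5⌋ = $30,511; SL = ⌊$97,905/5⌋ = $19,581 → take DB $30,511. Book value $71,194.
Year 2: DB = ⌊$71,194 × 150%/5⌋ = $21,358; SL = ⌊$67,394/4⌋ = $16,848 → take DB $21,358. Book value $49,836.
Accumulated through year 2 = $101,705 − $49,836 = $51,869.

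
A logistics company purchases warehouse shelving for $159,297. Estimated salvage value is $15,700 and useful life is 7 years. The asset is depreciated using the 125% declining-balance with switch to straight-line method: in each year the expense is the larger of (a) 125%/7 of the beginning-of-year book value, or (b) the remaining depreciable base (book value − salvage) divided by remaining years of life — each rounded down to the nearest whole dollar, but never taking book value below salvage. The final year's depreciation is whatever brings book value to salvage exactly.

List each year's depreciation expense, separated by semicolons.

Depreciable base = $159,297 − $15,700 = $143,597.
Year 1: DB = ⌊$159,297 × 125%/7⌋ = $28,445; SL = ⌊$143,597/7⌋ = $20,513 → take DB $28,445. Book value $130,852.
Year 2: DB = ⌊$130,852 × 125%/7⌋ = $23,366; SL = ⌊$115,152/6⌋ = $19,192 → take DB $23,366. Book value $107,486.
Year 3: DB = ⌊$107,486 × 125%/7⌋ = $19,193; SL = ⌊$91,786/5⌋ = $18,357 → take DB $19,193. Book value $88,293.
Year 4: DB = ⌊$88,293 × 125%/7⌋ = $15,766; SL = ⌊$72,593/4⌋ = $18,148 → take SL $18,148. Book value $70,145.
Year 5: DB = ⌊$70,145 × 125%/7⌋ = $12,525; SL = ⌊$54,445/3⌋ = $18,148 → take SL $18,148. Book value $51,997.
Year 6: DB = ⌊$51,997 × 125%/7⌋ = $9,285; SL = ⌊$36,297/2⌋ = $18,148 → take SL $18,148. Book value $33,849.
Year 7 (final): $33,849 − $15,700 = $18,149. Book value $15,700.

$28,445; $23,366; $19,193; $18,148; $18,148; $18,148; $18,149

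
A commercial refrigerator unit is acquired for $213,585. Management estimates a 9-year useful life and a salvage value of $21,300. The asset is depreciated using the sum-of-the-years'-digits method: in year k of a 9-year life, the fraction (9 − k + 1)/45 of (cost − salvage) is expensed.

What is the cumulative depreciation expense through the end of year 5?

Depreciable base = $213,585 − $21,300 = $192,285.
Sum of the years' digits = 9+8+7+6+5+4+3+2+1 = 45.
Year 1: $192,285 × 9/45 = $38,457. Book value $175,128.
Year 2: $192,285 × 8/45 = $34,184. Book value $140,944.
Year 3: $192,285 × 7/45 = $29,911. Book value $111,033.
Year 4: $192,285 × 6/45 = $25,638. Book value $85,395.
Year 5: $192,285 × 5/45 = $21,365. Book value $64,030.
Accumulated through year 5 = $213,585 − $64,030 = $149,555.

$149,555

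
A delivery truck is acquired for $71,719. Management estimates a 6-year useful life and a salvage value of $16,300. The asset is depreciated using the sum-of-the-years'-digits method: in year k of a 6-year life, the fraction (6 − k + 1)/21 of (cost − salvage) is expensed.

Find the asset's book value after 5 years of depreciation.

$18,939

Depreciable base = $71,719 − $16,300 = $55,419.
Sum of the years' digits = 6+5+4+3+2+1 = 21.
Year 1: $55,419 × 6/21 = $15,834. Book value $55,885.
Year 2: $55,419 × 5/21 = $13,195. Book value $42,690.
Year 3: $55,419 × 4/21 = $10,556. Book value $32,134.
Year 4: $55,419 × 3/21 = $7,917. Book value $24,217.
Year 5: $55,419 × 2/21 = $5,278. Book value $18,939.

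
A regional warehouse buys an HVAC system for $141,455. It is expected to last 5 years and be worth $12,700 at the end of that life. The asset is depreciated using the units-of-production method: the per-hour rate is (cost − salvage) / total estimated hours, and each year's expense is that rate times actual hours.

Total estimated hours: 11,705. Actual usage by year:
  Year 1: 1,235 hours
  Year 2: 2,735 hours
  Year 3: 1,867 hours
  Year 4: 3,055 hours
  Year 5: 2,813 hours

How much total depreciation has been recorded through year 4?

$97,812

Depreciable base = $141,455 − $12,700 = $128,755.
Rate = $128,755 / 11,705 hours = $11 per hour.
Year 1: 1,235 × $11 = $13,585. Book value $127,870.
Year 2: 2,735 × $11 = $30,085. Book value $97,785.
Year 3: 1,867 × $11 = $20,537. Book value $77,248.
Year 4: 3,055 × $11 = $33,605. Book value $43,643.
Accumulated through year 4 = $141,455 − $43,643 = $97,812.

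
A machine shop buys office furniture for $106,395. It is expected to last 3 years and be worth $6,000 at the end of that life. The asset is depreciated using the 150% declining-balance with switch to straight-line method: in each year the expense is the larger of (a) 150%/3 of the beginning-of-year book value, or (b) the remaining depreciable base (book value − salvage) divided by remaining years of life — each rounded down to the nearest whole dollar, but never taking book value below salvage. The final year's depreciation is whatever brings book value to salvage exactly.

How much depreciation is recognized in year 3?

$20,599

Depreciable base = $106,395 − $6,000 = $100,395.
Year 1: DB = ⌊$106,395 × 150%/3⌋ = $53,197; SL = ⌊$100,395/3⌋ = $33,465 → take DB $53,197. Book value $53,198.
Year 2: DB = ⌊$53,198 × 150%/3⌋ = $26,599; SL = ⌊$47,198/2⌋ = $23,599 → take DB $26,599. Book value $26,599.
Year 3 (final): $26,599 − $6,000 = $20,599. Book value $6,000.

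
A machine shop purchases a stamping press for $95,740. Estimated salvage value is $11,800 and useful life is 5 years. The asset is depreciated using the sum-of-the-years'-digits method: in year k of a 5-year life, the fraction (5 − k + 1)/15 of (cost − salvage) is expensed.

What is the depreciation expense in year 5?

Depreciable base = $95,740 − $11,800 = $83,940.
Sum of the years' digits = 5+4+3+2+1 = 15.
Year 1: $83,940 × 5/15 = $27,980. Book value $67,760.
Year 2: $83,940 × 4/15 = $22,384. Book value $45,376.
Year 3: $83,940 × 3/15 = $16,788. Book value $28,588.
Year 4: $83,940 × 2/15 = $11,192. Book value $17,396.
Year 5: $83,940 × 1/15 = $5,596. Book value $11,800.

$5,596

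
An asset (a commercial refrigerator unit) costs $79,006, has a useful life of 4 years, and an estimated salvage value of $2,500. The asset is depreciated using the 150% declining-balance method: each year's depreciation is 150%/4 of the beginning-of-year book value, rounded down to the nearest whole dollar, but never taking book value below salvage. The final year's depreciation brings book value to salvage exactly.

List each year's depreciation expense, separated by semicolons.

Depreciable base = $79,006 − $2,500 = $76,506.
Year 1: ⌊$79,006 × 150%/4⌋ = $29,627. Book value $49,379.
Year 2: ⌊$49,379 × 150%/4⌋ = $18,517. Book value $30,862.
Year 3: ⌊$30,862 × 150%/4⌋ = $11,573. Book value $19,289.
Year 4 (final): $19,289 − $2,500 = $16,789. Book value $2,500.

$29,627; $18,517; $11,573; $16,789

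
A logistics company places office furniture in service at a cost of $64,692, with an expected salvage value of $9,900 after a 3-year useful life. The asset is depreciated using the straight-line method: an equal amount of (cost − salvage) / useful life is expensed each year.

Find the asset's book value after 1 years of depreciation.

Depreciable base = $64,692 − $9,900 = $54,792.
Annual expense = $54,792 / 3 = $18,264.
End of year 1: book value $46,428.

$46,428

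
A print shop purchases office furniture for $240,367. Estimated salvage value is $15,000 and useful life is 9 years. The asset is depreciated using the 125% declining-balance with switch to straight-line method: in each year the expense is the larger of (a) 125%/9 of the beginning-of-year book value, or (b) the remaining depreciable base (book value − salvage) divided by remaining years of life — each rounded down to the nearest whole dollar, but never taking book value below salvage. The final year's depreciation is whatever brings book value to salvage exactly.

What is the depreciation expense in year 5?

Depreciable base = $240,367 − $15,000 = $225,367.
Year 1: DB = ⌊$240,367 × 125%/9⌋ = $33,384; SL = ⌊$225,367/9⌋ = $25,040 → take DB $33,384. Book value $206,983.
Year 2: DB = ⌊$206,983 × 125%/9⌋ = $28,747; SL = ⌊$191,983/8⌋ = $23,997 → take DB $28,747. Book value $178,236.
Year 3: DB = ⌊$178,236 × 125%/9⌋ = $24,755; SL = ⌊$163,236/7⌋ = $23,319 → take DB $24,755. Book value $153,481.
Year 4: DB = ⌊$153,481 × 125%/9⌋ = $21,316; SL = ⌊$138,481/6⌋ = $23,080 → take SL $23,080. Book value $130,401.
Year 5: DB = ⌊$130,401 × 125%/9⌋ = $18,111; SL = ⌊$115,401/5⌋ = $23,080 → take SL $23,080. Book value $107,321.

$23,080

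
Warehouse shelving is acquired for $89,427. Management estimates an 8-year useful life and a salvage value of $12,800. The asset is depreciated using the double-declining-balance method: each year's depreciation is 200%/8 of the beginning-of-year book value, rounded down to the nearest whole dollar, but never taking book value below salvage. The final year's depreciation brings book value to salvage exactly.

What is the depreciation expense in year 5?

Depreciable base = $89,427 − $12,800 = $76,627.
Year 1: ⌊$89,427 × 200%/8⌋ = $22,356. Book value $67,071.
Year 2: ⌊$67,071 × 200%/8⌋ = $16,767. Book value $50,304.
Year 3: ⌊$50,304 × 200%/8⌋ = $12,576. Book value $37,728.
Year 4: ⌊$37,728 × 200%/8⌋ = $9,432. Book value $28,296.
Year 5: ⌊$28,296 × 200%/8⌋ = $7,074. Book value $21,222.

$7,074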